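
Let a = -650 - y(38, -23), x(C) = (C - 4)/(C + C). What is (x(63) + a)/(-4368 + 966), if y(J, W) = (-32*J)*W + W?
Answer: 3602911/428652 ≈ 8.4052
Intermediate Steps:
y(J, W) = W - 32*J*W (y(J, W) = -32*J*W + W = W - 32*J*W)
x(C) = (-4 + C)/(2*C) (x(C) = (-4 + C)/((2*C)) = (-4 + C)*(1/(2*C)) = (-4 + C)/(2*C))
a = -28595 (a = -650 - (-23)*(1 - 32*38) = -650 - (-23)*(1 - 1216) = -650 - (-23)*(-1215) = -650 - 1*27945 = -650 - 27945 = -28595)
(x(63) + a)/(-4368 + 966) = ((½)*(-4 + 63)/63 - 28595)/(-4368 + 966) = ((½)*(1/63)*59 - 28595)/(-3402) = (59/126 - 28595)*(-1/3402) = -3602911/126*(-1/3402) = 3602911/428652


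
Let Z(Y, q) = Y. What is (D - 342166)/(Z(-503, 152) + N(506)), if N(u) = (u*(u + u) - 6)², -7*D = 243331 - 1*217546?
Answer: -2420947/1835481114971 ≈ -1.3190e-6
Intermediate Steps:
D = -25785/7 (D = -(243331 - 1*217546)/7 = -(243331 - 217546)/7 = -⅐*25785 = -25785/7 ≈ -3683.6)
N(u) = (-6 + 2*u²)² (N(u) = (u*(2*u) - 6)² = (2*u² - 6)² = (-6 + 2*u²)²)
(D - 342166)/(Z(-503, 152) + N(506)) = (-25785/7 - 342166)/(-503 + 4*(-3 + 506²)²) = -2420947/(7*(-503 + 4*(-3 + 256036)²)) = -2420947/(7*(-503 + 4*256033²)) = -2420947/(7*(-503 + 4*65552897089)) = -2420947/(7*(-503 + 262211588356)) = -2420947/7/262211587853 = -2420947/7*1/262211587853 = -2420947/1835481114971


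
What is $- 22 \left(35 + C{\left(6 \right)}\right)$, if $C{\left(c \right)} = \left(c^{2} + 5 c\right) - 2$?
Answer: $-2178$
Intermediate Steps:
$C{\left(c \right)} = -2 + c^{2} + 5 c$
$- 22 \left(35 + C{\left(6 \right)}\right) = - 22 \left(35 + \left(-2 + 6^{2} + 5 \cdot 6\right)\right) = - 22 \left(35 + \left(-2 + 36 + 30\right)\right) = - 22 \left(35 + 64\right) = \left(-22\right) 99 = -2178$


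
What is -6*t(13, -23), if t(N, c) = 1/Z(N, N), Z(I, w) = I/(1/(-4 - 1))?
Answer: 6/65 ≈ 0.092308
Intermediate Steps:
Z(I, w) = -5*I (Z(I, w) = I/(1/(-5)) = I/(-⅕) = I*(-5) = -5*I)
t(N, c) = -1/(5*N) (t(N, c) = 1/(-5*N) = -1/(5*N))
-6*t(13, -23) = -(-6)/(5*13) = -6*(-1/65) = 6/65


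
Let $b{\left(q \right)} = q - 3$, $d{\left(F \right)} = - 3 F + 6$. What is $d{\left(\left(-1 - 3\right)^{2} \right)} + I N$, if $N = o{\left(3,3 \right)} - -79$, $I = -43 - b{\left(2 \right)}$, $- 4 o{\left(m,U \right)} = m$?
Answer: $- \frac{6657}{2} \approx -3328.5$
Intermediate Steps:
$d{\left(F \right)} = 6 - 3 F$
$o{\left(m,U \right)} = - \frac{m}{4}$
$b{\left(q \right)} = -3 + q$
$I = -42$ ($I = -43 - \left(-3 + 2\right) = -43 - -1 = -43 + 1 = -42$)
$N = \frac{313}{4}$ ($N = \left(- \frac{1}{4}\right) 3 - -79 = - \frac{3}{4} + 79 = \frac{313}{4} \approx 78.25$)
$d{\left(\left(-1 - 3\right)^{2} \right)} + I N = \left(6 - 3 \left(-1 - 3\right)^{2}\right) - \frac{6573}{2} = \left(6 - 3 \left(-4\right)^{2}\right) - \frac{6573}{2} = \left(6 - 48\right) - \frac{6573}{2} = -42 - \frac{6573}{2} = - \frac{6657}{2}$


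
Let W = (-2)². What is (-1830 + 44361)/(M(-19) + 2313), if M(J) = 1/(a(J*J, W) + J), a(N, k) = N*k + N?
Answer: 75960366/4131019 ≈ 18.388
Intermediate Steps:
W = 4
a(N, k) = N + N*k
M(J) = 1/(J + 5*J²) (M(J) = 1/((J*J)*(1 + 4) + J) = 1/(J²*5 + J) = 1/(5*J² + J) = 1/(J + 5*J²))
(-1830 + 44361)/(M(-19) + 2313) = (-1830 + 44361)/(1/((-19)*(1 + 5*(-19))) + 2313) = 42531/(-1/(19*(1 - 95)) + 2313) = 42531/(-1/19/(-94) + 2313) = 42531/(-1/19*(-1/94) + 2313) = 42531/(1/1786 + 2313) = 42531/(4131019/1786) = 42531*(1786/4131019) = 75960366/4131019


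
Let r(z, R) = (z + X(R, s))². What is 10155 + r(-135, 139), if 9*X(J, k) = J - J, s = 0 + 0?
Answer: 28380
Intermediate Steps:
s = 0
X(J, k) = 0 (X(J, k) = (J - J)/9 = (⅑)*0 = 0)
r(z, R) = z² (r(z, R) = (z + 0)² = z²)
10155 + r(-135, 139) = 10155 + (-135)² = 10155 + 18225 = 28380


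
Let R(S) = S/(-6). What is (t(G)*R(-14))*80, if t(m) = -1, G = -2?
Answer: -560/3 ≈ -186.67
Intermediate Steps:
R(S) = -S/6 (R(S) = S*(-1/6) = -S/6)
(t(G)*R(-14))*80 = -(-1)*(-14)/6*80 = -1*7/3*80 = -7/3*80 = -560/3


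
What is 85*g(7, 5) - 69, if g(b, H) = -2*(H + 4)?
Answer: -1599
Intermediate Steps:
g(b, H) = -8 - 2*H (g(b, H) = -2*(4 + H) = -8 - 2*H)
85*g(7, 5) - 69 = 85*(-8 - 2*5) - 69 = 85*(-8 - 10) - 69 = 85*(-18) - 69 = -1530 - 69 = -1599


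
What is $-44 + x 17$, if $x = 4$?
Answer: $24$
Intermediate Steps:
$-44 + x 17 = -44 + 4 \cdot 17 = -44 + 68 = 24$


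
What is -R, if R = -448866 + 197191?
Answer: 251675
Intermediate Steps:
R = -251675
-R = -1*(-251675) = 251675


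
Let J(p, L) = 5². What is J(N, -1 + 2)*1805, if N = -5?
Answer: 45125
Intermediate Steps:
J(p, L) = 25
J(N, -1 + 2)*1805 = 25*1805 = 45125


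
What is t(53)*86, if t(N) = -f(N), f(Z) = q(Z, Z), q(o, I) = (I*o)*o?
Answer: -12803422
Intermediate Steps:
q(o, I) = I*o²
f(Z) = Z³ (f(Z) = Z*Z² = Z³)
t(N) = -N³
t(53)*86 = -1*53³*86 = -1*148877*86 = -148877*86 = -12803422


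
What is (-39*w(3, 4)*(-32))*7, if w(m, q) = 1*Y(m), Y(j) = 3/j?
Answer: 8736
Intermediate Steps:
w(m, q) = 3/m (w(m, q) = 1*(3/m) = 3/m)
(-39*w(3, 4)*(-32))*7 = (-117/3*(-32))*7 = (-39*1*(-32))*7 = -39*(-32)*7 = 1248*7 = 8736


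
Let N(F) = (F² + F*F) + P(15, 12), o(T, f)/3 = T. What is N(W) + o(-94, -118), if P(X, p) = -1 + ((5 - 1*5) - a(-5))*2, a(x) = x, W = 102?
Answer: 20535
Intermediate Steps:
o(T, f) = 3*T
P(X, p) = 9 (P(X, p) = -1 + ((5 - 1*5) - 1*(-5))*2 = -1 + ((5 - 5) + 5)*2 = -1 + (0 + 5)*2 = -1 + 5*2 = -1 + 10 = 9)
N(F) = 9 + 2*F² (N(F) = (F² + F*F) + 9 = (F² + F²) + 9 = 2*F² + 9 = 9 + 2*F²)
N(W) + o(-94, -118) = (9 + 2*102²) + 3*(-94) = (9 + 2*10404) - 282 = (9 + 20808) - 282 = 20817 - 282 = 20535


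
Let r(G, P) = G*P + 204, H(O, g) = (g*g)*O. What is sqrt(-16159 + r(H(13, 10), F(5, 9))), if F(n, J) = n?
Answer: I*sqrt(9455) ≈ 97.237*I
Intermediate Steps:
H(O, g) = O*g**2 (H(O, g) = g**2*O = O*g**2)
r(G, P) = 204 + G*P
sqrt(-16159 + r(H(13, 10), F(5, 9))) = sqrt(-16159 + (204 + (13*10**2)*5)) = sqrt(-16159 + (204 + (13*100)*5)) = sqrt(-16159 + (204 + 1300*5)) = sqrt(-16159 + (204 + 6500)) = sqrt(-16159 + 6704) = sqrt(-9455) = I*sqrt(9455)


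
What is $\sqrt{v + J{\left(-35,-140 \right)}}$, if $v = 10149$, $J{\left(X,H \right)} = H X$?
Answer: $\sqrt{15049} \approx 122.67$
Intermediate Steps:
$\sqrt{v + J{\left(-35,-140 \right)}} = \sqrt{10149 - -4900} = \sqrt{10149 + 4900} = \sqrt{15049}$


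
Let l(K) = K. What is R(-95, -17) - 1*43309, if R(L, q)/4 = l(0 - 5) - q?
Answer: -43261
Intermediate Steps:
R(L, q) = -20 - 4*q (R(L, q) = 4*((0 - 5) - q) = 4*(-5 - q) = -20 - 4*q)
R(-95, -17) - 1*43309 = (-20 - 4*(-17)) - 1*43309 = (-20 + 68) - 43309 = 48 - 43309 = -43261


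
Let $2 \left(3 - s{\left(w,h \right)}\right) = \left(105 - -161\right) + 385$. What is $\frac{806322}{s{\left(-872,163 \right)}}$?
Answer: $- \frac{537548}{215} \approx -2500.2$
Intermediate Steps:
$s{\left(w,h \right)} = - \frac{645}{2}$ ($s{\left(w,h \right)} = 3 - \frac{\left(105 - -161\right) + 385}{2} = 3 - \frac{\left(105 + 161\right) + 385}{2} = 3 - \frac{266 + 385}{2} = 3 - \frac{651}{2} = - \frac{645}{2}$)
$\frac{806322}{s{\left(-872,163 \right)}} = \frac{806322}{- \frac{645}{2}} = 806322 \left(- \frac{2}{645}\right) = - \frac{537548}{215}$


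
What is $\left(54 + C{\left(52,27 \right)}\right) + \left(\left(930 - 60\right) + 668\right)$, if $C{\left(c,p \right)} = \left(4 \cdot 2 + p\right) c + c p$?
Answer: $4816$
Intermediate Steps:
$C{\left(c,p \right)} = c p + c \left(8 + p\right)$ ($C{\left(c,p \right)} = \left(8 + p\right) c + c p = c \left(8 + p\right) + c p = c p + c \left(8 + p\right)$)
$\left(54 + C{\left(52,27 \right)}\right) + \left(\left(930 - 60\right) + 668\right) = \left(54 + 2 \cdot 52 \left(4 + 27\right)\right) + \left(\left(930 - 60\right) + 668\right) = \left(54 + 2 \cdot 52 \cdot 31\right) + \left(870 + 668\right) = \left(54 + 3224\right) + 1538 = 3278 + 1538 = 4816$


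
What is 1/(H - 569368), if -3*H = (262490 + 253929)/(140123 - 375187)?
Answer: -705192/401513242237 ≈ -1.7563e-6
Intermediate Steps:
H = 516419/705192 (H = -(262490 + 253929)/(3*(140123 - 375187)) = -516419/(3*(-235064)) = -516419*(-1)/(3*235064) = -1/3*(-516419/235064) = 516419/705192 ≈ 0.73231)
1/(H - 569368) = 1/(516419/705192 - 569368) = 1/(-401513242237/705192) = -705192/401513242237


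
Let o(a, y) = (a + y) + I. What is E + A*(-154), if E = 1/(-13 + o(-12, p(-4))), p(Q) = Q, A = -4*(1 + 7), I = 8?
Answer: 103487/21 ≈ 4928.0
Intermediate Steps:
A = -32 (A = -4*8 = -32)
o(a, y) = 8 + a + y (o(a, y) = (a + y) + 8 = 8 + a + y)
E = -1/21 (E = 1/(-13 + (8 - 12 - 4)) = 1/(-13 - 8) = 1/(-21) = -1/21 ≈ -0.047619)
E + A*(-154) = -1/21 - 32*(-154) = -1/21 + 4928 = 103487/21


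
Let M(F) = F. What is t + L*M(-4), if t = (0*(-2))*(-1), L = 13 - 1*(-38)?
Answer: -204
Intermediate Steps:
L = 51 (L = 13 + 38 = 51)
t = 0 (t = 0*(-1) = 0)
t + L*M(-4) = 0 + 51*(-4) = 0 - 204 = -204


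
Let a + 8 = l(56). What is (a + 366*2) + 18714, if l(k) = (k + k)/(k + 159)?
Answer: 4179282/215 ≈ 19439.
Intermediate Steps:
l(k) = 2*k/(159 + k) (l(k) = (2*k)/(159 + k) = 2*k/(159 + k))
a = -1608/215 (a = -8 + 2*56/(159 + 56) = -8 + 2*56/215 = -8 + 2*56*(1/215) = -8 + 112/215 = -1608/215 ≈ -7.4791)
(a + 366*2) + 18714 = (-1608/215 + 366*2) + 18714 = (-1608/215 + 732) + 18714 = 155772/215 + 18714 = 4179282/215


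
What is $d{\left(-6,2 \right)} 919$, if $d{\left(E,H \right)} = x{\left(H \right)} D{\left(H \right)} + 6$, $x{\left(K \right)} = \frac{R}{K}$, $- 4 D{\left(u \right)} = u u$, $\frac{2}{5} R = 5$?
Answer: $- \frac{919}{4} \approx -229.75$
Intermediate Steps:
$R = \frac{25}{2}$ ($R = \frac{5}{2} \cdot 5 = \frac{25}{2} \approx 12.5$)
$D{\left(u \right)} = - \frac{u^{2}}{4}$ ($D{\left(u \right)} = - \frac{u u}{4} = - \frac{u^{2}}{4}$)
$x{\left(K \right)} = \frac{25}{2 K}$
$d{\left(E,H \right)} = 6 - \frac{25 H}{8}$ ($d{\left(E,H \right)} = \frac{25}{2 H} \left(- \frac{H^{2}}{4}\right) + 6 = - \frac{25 H}{8} + 6 = 6 - \frac{25 H}{8}$)
$d{\left(-6,2 \right)} 919 = \left(6 - \frac{25}{4}\right) 919 = \left(- \frac{1}{4}\right) 919 = - \frac{919}{4}$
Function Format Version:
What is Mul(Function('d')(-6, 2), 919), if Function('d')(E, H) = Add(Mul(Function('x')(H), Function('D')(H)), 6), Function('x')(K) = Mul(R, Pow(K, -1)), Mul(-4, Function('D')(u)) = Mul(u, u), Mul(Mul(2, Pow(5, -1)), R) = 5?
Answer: Rational(-919, 4) ≈ -229.75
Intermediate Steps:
R = Rational(25, 2) (R = Mul(Rational(5, 2), 5) = Rational(25, 2) ≈ 12.500)
Function('D')(u) = Mul(Rational(-1, 4), Pow(u, 2)) (Function('D')(u) = Mul(Rational(-1, 4), Mul(u, u)) = Mul(Rational(-1, 4), Pow(u, 2)))
Function('x')(K) = Mul(Rational(25, 2), Pow(K, -1))
Function('d')(E, H) = Add(6, Mul(Rational(-25, 8), H)) (Function('d')(E, H) = Add(Mul(Mul(Rational(25, 2), Pow(H, -1)), Mul(Rational(-1, 4), Pow(H, 2))), 6) = Add(Mul(Rational(-25, 8), H), 6) = Add(6, Mul(Rational(-25, 8), H)))
Mul(Function('d')(-6, 2), 919) = Mul(Add(6, Mul(Rational(-25, 8), 2)), 919) = Mul(Add(6, Rational(-25, 4)), 919) = Mul(Rational(-1, 4), 919) = Rational(-919, 4)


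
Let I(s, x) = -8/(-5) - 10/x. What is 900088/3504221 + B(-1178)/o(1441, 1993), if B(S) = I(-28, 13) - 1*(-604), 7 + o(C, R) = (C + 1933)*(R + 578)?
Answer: 72521197550462/282262776369665 ≈ 0.25693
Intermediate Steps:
I(s, x) = 8/5 - 10/x (I(s, x) = -8*(-1/5) - 10/x = 8/5 - 10/x)
o(C, R) = -7 + (578 + R)*(1933 + C) (o(C, R) = -7 + (C + 1933)*(R + 578) = -7 + (1933 + C)*(578 + R) = -7 + (578 + R)*(1933 + C))
B(S) = 39314/65 (B(S) = (8/5 - 10/13) - 1*(-604) = (8/5 - 10*1/13) + 604 = (8/5 - 10/13) + 604 = 54/65 + 604 = 39314/65)
900088/3504221 + B(-1178)/o(1441, 1993) = 900088/3504221 + 39314/(65*(1117267 + 578*1441 + 1933*1993 + 1441*1993)) = 900088*(1/3504221) + 39314/(65*(1117267 + 832898 + 3852469 + 2871913)) = 128584/500603 + (39314/65)/8674547 = 128584/500603 + (39314/65)*(1/8674547) = 128584/500603 + 39314/563845555 = 72521197550462/282262776369665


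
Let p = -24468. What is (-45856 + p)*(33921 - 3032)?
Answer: -2172238036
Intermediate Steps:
(-45856 + p)*(33921 - 3032) = (-45856 - 24468)*(33921 - 3032) = -70324*30889 = -2172238036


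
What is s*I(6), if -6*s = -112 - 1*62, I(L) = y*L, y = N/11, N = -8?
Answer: -1392/11 ≈ -126.55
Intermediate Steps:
y = -8/11 ≈ -0.72727
I(L) = -8*L/11
s = 29 (s = -(-112 - 1*62)/6 = -(-112 - 62)/6 = -⅙*(-174) = 29)
s*I(6) = 29*(-8/11*6) = 29*(-48/11) = -1392/11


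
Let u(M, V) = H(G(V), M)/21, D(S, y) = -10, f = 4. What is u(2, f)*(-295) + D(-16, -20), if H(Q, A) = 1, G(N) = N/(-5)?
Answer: -505/21 ≈ -24.048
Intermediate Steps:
G(N) = -N/5 (G(N) = N*(-⅕) = -N/5)
u(M, V) = 1/21
u(2, f)*(-295) + D(-16, -20) = (1/21)*(-295) - 10 = -295/21 - 10 = -505/21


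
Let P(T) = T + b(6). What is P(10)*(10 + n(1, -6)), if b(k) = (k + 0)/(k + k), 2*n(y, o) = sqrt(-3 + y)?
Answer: 105 + 21*I*sqrt(2)/4 ≈ 105.0 + 7.4246*I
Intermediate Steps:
n(y, o) = sqrt(-3 + y)/2
b(k) = 1/2 (b(k) = k/((2*k)) = k*(1/(2*k)) = 1/2)
P(T) = 1/2 + T (P(T) = T + 1/2 = 1/2 + T)
P(10)*(10 + n(1, -6)) = (1/2 + 10)*(10 + sqrt(-3 + 1)/2) = 21*(10 + sqrt(-2)/2)/2 = 21*(10 + (I*sqrt(2))/2)/2 = 21*(10 + I*sqrt(2)/2)/2 = 105 + 21*I*sqrt(2)/4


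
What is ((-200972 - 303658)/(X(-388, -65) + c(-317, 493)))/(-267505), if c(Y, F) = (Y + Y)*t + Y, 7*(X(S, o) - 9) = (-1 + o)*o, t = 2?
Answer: -50463/25764553 ≈ -0.0019586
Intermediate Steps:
X(S, o) = 9 + o*(-1 + o)/7 (X(S, o) = 9 + ((-1 + o)*o)/7 = 9 + (o*(-1 + o))/7 = 9 + o*(-1 + o)/7)
c(Y, F) = 5*Y (c(Y, F) = (Y + Y)*2 + Y = (2*Y)*2 + Y = 4*Y + Y = 5*Y)
((-200972 - 303658)/(X(-388, -65) + c(-317, 493)))/(-267505) = ((-200972 - 303658)/((9 - 1/7*(-65) + (1/7)*(-65)**2) + 5*(-317)))/(-267505) = -504630/((9 + 65/7 + (1/7)*4225) - 1585)*(-1/267505) = -504630/((9 + 65/7 + 4225/7) - 1585)*(-1/267505) = -504630/(4353/7 - 1585)*(-1/267505) = -504630/(-6742/7)*(-1/267505) = -504630*(-7/6742)*(-1/267505) = (1766205/3371)*(-1/267505) = -50463/25764553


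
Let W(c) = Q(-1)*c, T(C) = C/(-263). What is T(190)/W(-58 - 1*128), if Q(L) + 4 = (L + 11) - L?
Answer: 95/171213 ≈ 0.00055486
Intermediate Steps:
Q(L) = 7 (Q(L) = -4 + ((L + 11) - L) = -4 + ((11 + L) - L) = -4 + 11 = 7)
T(C) = -C/263 (T(C) = C*(-1/263) = -C/263)
W(c) = 7*c
T(190)/W(-58 - 1*128) = (-1/263*190)/((7*(-58 - 1*128))) = -190*1/(7*(-58 - 128))/263 = -190/(263*(7*(-186))) = -190/263/(-1302) = -190/263*(-1/1302) = 95/171213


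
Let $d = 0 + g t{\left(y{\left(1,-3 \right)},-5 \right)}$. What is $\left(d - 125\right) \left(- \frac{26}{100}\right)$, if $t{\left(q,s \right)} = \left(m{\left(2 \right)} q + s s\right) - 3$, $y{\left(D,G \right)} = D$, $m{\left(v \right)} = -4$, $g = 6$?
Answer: $\frac{221}{50} \approx 4.42$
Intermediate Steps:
$t{\left(q,s \right)} = -3 + s^{2} - 4 q$ ($t{\left(q,s \right)} = \left(- 4 q + s s\right) - 3 = \left(- 4 q + s^{2}\right) - 3 = \left(s^{2} - 4 q\right) - 3 = -3 + s^{2} - 4 q$)
$d = 108$ ($d = 0 + 6 \left(-3 + \left(-5\right)^{2} - 4\right) = 0 + 6 \left(-3 + 25 - 4\right) = 0 + 6 \cdot 18 = 0 + 108 = 108$)
$\left(d - 125\right) \left(- \frac{26}{100}\right) = \left(108 - 125\right) \left(- \frac{26}{100}\right) = - 17 \left(\left(-26\right) \frac{1}{100}\right) = \left(-17\right) \left(- \frac{13}{50}\right) = \frac{221}{50}$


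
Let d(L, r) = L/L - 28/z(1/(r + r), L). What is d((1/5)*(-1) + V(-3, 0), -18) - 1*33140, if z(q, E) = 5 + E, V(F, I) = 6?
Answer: -894823/27 ≈ -33142.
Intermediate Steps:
d(L, r) = 1 - 28/(5 + L) (d(L, r) = L/L - 28/(5 + L) = 1 - 28/(5 + L))
d((1/5)*(-1) + V(-3, 0), -18) - 1*33140 = (-23 + ((1/5)*(-1) + 6))/(5 + ((1/5)*(-1) + 6)) - 1*33140 = (-23 + ((1*(⅕))*(-1) + 6))/(5 + ((1*(⅕))*(-1) + 6)) - 33140 = (-23 + ((⅕)*(-1) + 6))/(5 + ((⅕)*(-1) + 6)) - 33140 = (-23 + (-⅕ + 6))/(5 + (-⅕ + 6)) - 33140 = (-23 + 29/5)/(5 + 29/5) - 33140 = -86/5/(54/5) - 33140 = (5/54)*(-86/5) - 33140 = -43/27 - 33140 = -894823/27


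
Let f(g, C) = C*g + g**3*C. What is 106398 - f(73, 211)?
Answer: -81991592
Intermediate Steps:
f(g, C) = C*g + C*g**3
106398 - f(73, 211) = 106398 - 211*73*(1 + 73**2) = 106398 - 211*73*(1 + 5329) = 106398 - 211*73*5330 = 106398 - 1*82097990 = 106398 - 82097990 = -81991592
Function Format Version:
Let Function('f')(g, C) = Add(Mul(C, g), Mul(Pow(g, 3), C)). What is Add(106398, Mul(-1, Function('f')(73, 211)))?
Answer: -81991592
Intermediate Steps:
Function('f')(g, C) = Add(Mul(C, g), Mul(C, Pow(g, 3)))
Add(106398, Mul(-1, Function('f')(73, 211))) = Add(106398, Mul(-1, Mul(211, 73, Add(1, Pow(73, 2))))) = Add(106398, Mul(-1, Mul(211, 73, Add(1, 5329)))) = Add(106398, Mul(-1, Mul(211, 73, 5330))) = Add(106398, Mul(-1, 82097990)) = Add(106398, -82097990) = -81991592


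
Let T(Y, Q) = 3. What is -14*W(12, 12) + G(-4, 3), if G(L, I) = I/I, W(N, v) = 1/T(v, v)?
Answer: -11/3 ≈ -3.6667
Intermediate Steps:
W(N, v) = ⅓ (W(N, v) = 1/3 = ⅓)
G(L, I) = 1
-14*W(12, 12) + G(-4, 3) = -14*⅓ + 1 = -14/3 + 1 = -11/3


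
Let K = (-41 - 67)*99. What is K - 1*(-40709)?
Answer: 30017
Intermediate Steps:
K = -10692 (K = -108*99 = -10692)
K - 1*(-40709) = -10692 - 1*(-40709) = -10692 + 40709 = 30017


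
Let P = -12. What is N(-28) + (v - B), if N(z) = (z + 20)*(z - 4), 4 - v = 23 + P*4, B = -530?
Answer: 815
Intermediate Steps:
v = 29 (v = 4 - (23 - 12*4) = 4 - (23 - 48) = 4 - 1*(-25) = 4 + 25 = 29)
N(z) = (-4 + z)*(20 + z) (N(z) = (20 + z)*(-4 + z) = (-4 + z)*(20 + z))
N(-28) + (v - B) = (-80 + (-28)² + 16*(-28)) + (29 - 1*(-530)) = (-80 + 784 - 448) + (29 + 530) = 256 + 559 = 815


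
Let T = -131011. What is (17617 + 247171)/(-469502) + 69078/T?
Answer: -33561199912/30754963261 ≈ -1.0912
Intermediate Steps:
(17617 + 247171)/(-469502) + 69078/T = (17617 + 247171)/(-469502) + 69078/(-131011) = 264788*(-1/469502) + 69078*(-1/131011) = -132394/234751 - 69078/131011 = -33561199912/30754963261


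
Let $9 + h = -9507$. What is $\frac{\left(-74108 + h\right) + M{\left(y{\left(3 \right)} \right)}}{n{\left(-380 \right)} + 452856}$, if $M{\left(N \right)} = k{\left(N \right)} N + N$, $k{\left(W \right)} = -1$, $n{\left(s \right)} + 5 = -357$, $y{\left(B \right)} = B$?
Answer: $- \frac{41812}{226247} \approx -0.18481$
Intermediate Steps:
$h = -9516$ ($h = -9 - 9507 = -9516$)
$n{\left(s \right)} = -362$ ($n{\left(s \right)} = -5 - 357 = -362$)
$M{\left(N \right)} = 0$ ($M{\left(N \right)} = - N + N = 0$)
$\frac{\left(-74108 + h\right) + M{\left(y{\left(3 \right)} \right)}}{n{\left(-380 \right)} + 452856} = \frac{\left(-74108 - 9516\right) + 0}{-362 + 452856} = \frac{-83624 + 0}{452494} = \left(-83624\right) \frac{1}{452494} = - \frac{41812}{226247}$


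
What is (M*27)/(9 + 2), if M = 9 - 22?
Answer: -351/11 ≈ -31.909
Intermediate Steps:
M = -13
(M*27)/(9 + 2) = (-13*27)/(9 + 2) = -351/11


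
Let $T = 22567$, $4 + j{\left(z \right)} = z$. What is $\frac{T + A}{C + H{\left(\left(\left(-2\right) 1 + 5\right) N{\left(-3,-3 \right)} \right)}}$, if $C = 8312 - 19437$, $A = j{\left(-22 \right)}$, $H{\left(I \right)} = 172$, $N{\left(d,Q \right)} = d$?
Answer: $- \frac{22541}{10953} \approx -2.058$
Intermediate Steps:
$j{\left(z \right)} = -4 + z$
$A = -26$ ($A = -4 - 22 = -26$)
$C = -11125$ ($C = 8312 - 19437 = -11125$)
$\frac{T + A}{C + H{\left(\left(\left(-2\right) 1 + 5\right) N{\left(-3,-3 \right)} \right)}} = \frac{22567 - 26}{-11125 + 172} = \frac{22541}{-10953} = 22541 \left(- \frac{1}{10953}\right) = - \frac{22541}{10953}$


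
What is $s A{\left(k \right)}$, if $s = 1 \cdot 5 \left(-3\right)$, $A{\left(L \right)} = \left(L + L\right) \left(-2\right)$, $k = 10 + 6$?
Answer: $960$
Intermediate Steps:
$k = 16$
$A{\left(L \right)} = - 4 L$ ($A{\left(L \right)} = 2 L \left(-2\right) = - 4 L$)
$s = -15$ ($s = 5 \left(-3\right) = -15$)
$s A{\left(k \right)} = - 15 \left(\left(-4\right) 16\right) = \left(-15\right) \left(-64\right) = 960$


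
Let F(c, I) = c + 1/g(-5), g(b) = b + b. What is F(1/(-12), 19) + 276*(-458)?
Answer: -7584491/60 ≈ -1.2641e+5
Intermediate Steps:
g(b) = 2*b
F(c, I) = -⅒ + c (F(c, I) = c + 1/(2*(-5)) = c + 1/(-10) = c - ⅒ = -⅒ + c)
F(1/(-12), 19) + 276*(-458) = (-⅒ + 1/(-12)) + 276*(-458) = (-⅒ - 1/12) - 126408 = -11/60 - 126408 = -7584491/60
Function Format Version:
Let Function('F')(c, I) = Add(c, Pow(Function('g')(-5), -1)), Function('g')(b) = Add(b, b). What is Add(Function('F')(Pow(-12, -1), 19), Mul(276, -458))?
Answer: Rational(-7584491, 60) ≈ -1.2641e+5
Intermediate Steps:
Function('g')(b) = Mul(2, b)
Function('F')(c, I) = Add(Rational(-1, 10), c) (Function('F')(c, I) = Add(c, Pow(Mul(2, -5), -1)) = Add(c, Pow(-10, -1)) = Add(c, Rational(-1, 10)) = Add(Rational(-1, 10), c))
Add(Function('F')(Pow(-12, -1), 19), Mul(276, -458)) = Add(Add(Rational(-1, 10), Pow(-12, -1)), Mul(276, -458)) = Add(Add(Rational(-1, 10), Rational(-1, 12)), -126408) = Add(Rational(-11, 60), -126408) = Rational(-7584491, 60)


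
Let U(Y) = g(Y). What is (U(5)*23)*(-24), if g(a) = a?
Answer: -2760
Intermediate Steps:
U(Y) = Y
(U(5)*23)*(-24) = (5*23)*(-24) = 115*(-24) = -2760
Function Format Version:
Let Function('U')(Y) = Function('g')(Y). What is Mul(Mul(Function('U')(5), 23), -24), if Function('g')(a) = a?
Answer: -2760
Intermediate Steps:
Function('U')(Y) = Y
Mul(Mul(Function('U')(5), 23), -24) = Mul(Mul(5, 23), -24) = Mul(115, -24) = -2760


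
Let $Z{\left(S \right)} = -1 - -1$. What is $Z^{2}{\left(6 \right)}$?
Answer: $0$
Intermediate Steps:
$Z{\left(S \right)} = 0$ ($Z{\left(S \right)} = -1 + 1 = 0$)
$Z^{2}{\left(6 \right)} = 0^{2} = 0$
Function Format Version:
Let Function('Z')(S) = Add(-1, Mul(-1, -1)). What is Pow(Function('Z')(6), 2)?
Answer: 0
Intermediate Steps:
Function('Z')(S) = 0 (Function('Z')(S) = Add(-1, 1) = 0)
Pow(Function('Z')(6), 2) = Pow(0, 2) = 0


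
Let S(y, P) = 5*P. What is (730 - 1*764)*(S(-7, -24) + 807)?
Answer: -23358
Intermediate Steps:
(730 - 1*764)*(S(-7, -24) + 807) = (730 - 1*764)*(5*(-24) + 807) = (730 - 764)*(-120 + 807) = -34*687 = -23358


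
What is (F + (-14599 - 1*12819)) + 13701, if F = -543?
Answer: -14260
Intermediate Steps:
(F + (-14599 - 1*12819)) + 13701 = (-543 + (-14599 - 1*12819)) + 13701 = (-543 + (-14599 - 12819)) + 13701 = (-543 - 27418) + 13701 = -27961 + 13701 = -14260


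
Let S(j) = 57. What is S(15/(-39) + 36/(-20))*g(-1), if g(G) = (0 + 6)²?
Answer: 2052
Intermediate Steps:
g(G) = 36 (g(G) = 6² = 36)
S(15/(-39) + 36/(-20))*g(-1) = 57*36 = 2052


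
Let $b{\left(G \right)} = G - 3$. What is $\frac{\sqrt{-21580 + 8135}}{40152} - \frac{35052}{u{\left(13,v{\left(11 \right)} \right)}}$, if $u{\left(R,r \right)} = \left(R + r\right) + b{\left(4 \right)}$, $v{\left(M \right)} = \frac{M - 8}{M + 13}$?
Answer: $- \frac{280416}{113} + \frac{i \sqrt{13445}}{40152} \approx -2481.6 + 0.0028878 i$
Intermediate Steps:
$v{\left(M \right)} = \frac{-8 + M}{13 + M}$
$b{\left(G \right)} = -3 + G$ ($b{\left(G \right)} = G - 3 = -3 + G$)
$u{\left(R,r \right)} = 1 + R + r$ ($u{\left(R,r \right)} = \left(R + r\right) + \left(-3 + 4\right) = \left(R + r\right) + 1 = 1 + R + r$)
$\frac{\sqrt{-21580 + 8135}}{40152} - \frac{35052}{u{\left(13,v{\left(11 \right)} \right)}} = \frac{\sqrt{-21580 + 8135}}{40152} - \frac{35052}{1 + 13 + \frac{-8 + 11}{13 + 11}} = \sqrt{-13445} \cdot \frac{1}{40152} - \frac{35052}{1 + 13 + \frac{1}{24} \cdot 3} = i \sqrt{13445} \cdot \frac{1}{40152} - \frac{35052}{1 + 13 + \frac{1}{24} \cdot 3} = \frac{i \sqrt{13445}}{40152} - \frac{35052}{1 + 13 + \frac{1}{8}} = \frac{i \sqrt{13445}}{40152} - \frac{35052}{\frac{113}{8}} = \frac{i \sqrt{13445}}{40152} - \frac{280416}{113} = - \frac{280416}{113} + \frac{i \sqrt{13445}}{40152}$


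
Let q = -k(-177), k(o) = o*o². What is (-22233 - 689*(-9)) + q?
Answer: 5529201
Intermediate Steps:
k(o) = o³
q = 5545233 (q = -1*(-177)³ = -1*(-5545233) = 5545233)
(-22233 - 689*(-9)) + q = (-22233 - 689*(-9)) + 5545233 = (-22233 + 6201) + 5545233 = -16032 + 5545233 = 5529201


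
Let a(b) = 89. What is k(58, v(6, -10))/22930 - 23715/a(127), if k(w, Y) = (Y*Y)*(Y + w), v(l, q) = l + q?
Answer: -271854027/1020385 ≈ -266.42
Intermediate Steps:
k(w, Y) = Y**2*(Y + w)
k(58, v(6, -10))/22930 - 23715/a(127) = ((6 - 10)**2*((6 - 10) + 58))/22930 - 23715/89 = ((-4)**2*(-4 + 58))*(1/22930) - 23715*1/89 = (16*54)*(1/22930) - 23715/89 = 864*(1/22930) - 23715/89 = 432/11465 - 23715/89 = -271854027/1020385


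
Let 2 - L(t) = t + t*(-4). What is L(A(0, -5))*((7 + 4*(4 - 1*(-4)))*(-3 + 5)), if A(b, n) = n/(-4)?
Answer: 897/2 ≈ 448.50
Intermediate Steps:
A(b, n) = -n/4 (A(b, n) = n*(-¼) = -n/4)
L(t) = 2 + 3*t (L(t) = 2 - (t + t*(-4)) = 2 - (t - 4*t) = 2 - (-3)*t = 2 + 3*t)
L(A(0, -5))*((7 + 4*(4 - 1*(-4)))*(-3 + 5)) = (2 + 3*(-¼*(-5)))*((7 + 4*(4 - 1*(-4)))*(-3 + 5)) = (2 + 3*(5/4))*((7 + 4*(4 + 4))*2) = (2 + 15/4)*((7 + 4*8)*2) = 23*((7 + 32)*2)/4 = 23*(39*2)/4 = (23/4)*78 = 897/2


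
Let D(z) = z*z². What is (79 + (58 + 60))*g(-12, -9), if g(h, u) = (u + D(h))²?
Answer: 594382293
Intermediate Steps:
D(z) = z³
g(h, u) = (u + h³)²
(79 + (58 + 60))*g(-12, -9) = (79 + (58 + 60))*(-9 + (-12)³)² = (79 + 118)*(-9 - 1728)² = 197*(-1737)² = 197*3017169 = 594382293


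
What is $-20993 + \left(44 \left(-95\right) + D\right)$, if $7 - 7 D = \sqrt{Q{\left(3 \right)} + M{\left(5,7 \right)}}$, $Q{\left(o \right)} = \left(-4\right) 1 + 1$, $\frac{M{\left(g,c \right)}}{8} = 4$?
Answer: $-25172 - \frac{\sqrt{29}}{7} \approx -25173.0$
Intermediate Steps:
$M{\left(g,c \right)} = 32$ ($M{\left(g,c \right)} = 8 \cdot 4 = 32$)
$Q{\left(o \right)} = -3$ ($Q{\left(o \right)} = -4 + 1 = -3$)
$D = 1 - \frac{\sqrt{29}}{7}$ ($D = 1 - \frac{\sqrt{-3 + 32}}{7} = 1 - \frac{\sqrt{29}}{7} \approx 0.23069$)
$-20993 + \left(44 \left(-95\right) + D\right) = -20993 + \left(44 \left(-95\right) + \left(1 - \frac{\sqrt{29}}{7}\right)\right) = -20993 - \left(4179 + \frac{\sqrt{29}}{7}\right) = -25172 - \frac{\sqrt{29}}{7}$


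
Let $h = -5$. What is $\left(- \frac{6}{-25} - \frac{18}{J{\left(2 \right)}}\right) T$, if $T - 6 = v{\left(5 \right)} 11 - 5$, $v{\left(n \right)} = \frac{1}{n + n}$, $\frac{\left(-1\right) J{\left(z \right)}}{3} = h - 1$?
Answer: $- \frac{399}{250} \approx -1.596$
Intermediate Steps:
$J{\left(z \right)} = 18$ ($J{\left(z \right)} = - 3 \left(-5 - 1\right) = \left(-3\right) \left(-6\right) = 18$)
$v{\left(n \right)} = \frac{1}{2 n}$
$T = \frac{21}{10}$ ($T = 6 - \left(5 - \frac{1}{2 \cdot 5} \cdot 11\right) = 6 - \left(5 - \frac{1}{2} \cdot \frac{1}{5} \cdot 11\right) = 6 + \left(\frac{1}{10} \cdot 11 - 5\right) = 6 + \left(\frac{11}{10} - 5\right) = 6 - \frac{39}{10} = \frac{21}{10} \approx 2.1$)
$\left(- \frac{6}{-25} - \frac{18}{J{\left(2 \right)}}\right) T = \left(- \frac{6}{-25} - \frac{18}{18}\right) \frac{21}{10} = \left(\left(-6\right) \left(- \frac{1}{25}\right) - 1\right) \frac{21}{10} = \left(\frac{6}{25} - 1\right) \frac{21}{10} = \left(- \frac{19}{25}\right) \frac{21}{10} = - \frac{399}{250}$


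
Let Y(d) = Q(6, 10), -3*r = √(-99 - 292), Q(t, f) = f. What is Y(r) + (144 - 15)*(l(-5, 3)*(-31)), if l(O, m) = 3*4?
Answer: -47978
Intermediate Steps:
l(O, m) = 12
r = -I*√391/3 (r = -√(-99 - 292)/3 = -I*√391/3 ≈ -6.5912*I)
Y(d) = 10
Y(r) + (144 - 15)*(l(-5, 3)*(-31)) = 10 + (144 - 15)*(12*(-31)) = 10 + 129*(-372) = 10 - 47988 = -47978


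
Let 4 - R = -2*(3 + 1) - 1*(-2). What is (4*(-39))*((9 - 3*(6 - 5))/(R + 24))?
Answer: -468/17 ≈ -27.529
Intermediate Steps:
R = 10 (R = 4 - (-2*(3 + 1) - 1*(-2)) = 4 - (-2*4 + 2) = 4 - (-8 + 2) = 4 - 1*(-6) = 4 + 6 = 10)
(4*(-39))*((9 - 3*(6 - 5))/(R + 24)) = (4*(-39))*((9 - 3*(6 - 5))/(10 + 24)) = -156*(9 - 3*1)/34 = -156*(9 - 3)/34 = -936/34 = -156*3/17 = -468/17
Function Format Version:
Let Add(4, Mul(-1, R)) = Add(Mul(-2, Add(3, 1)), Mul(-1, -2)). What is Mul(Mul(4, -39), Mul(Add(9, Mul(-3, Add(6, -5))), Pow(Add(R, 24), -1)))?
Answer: Rational(-468, 17) ≈ -27.529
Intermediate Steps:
R = 10 (R = Add(4, Mul(-1, Add(Mul(-2, Add(3, 1)), Mul(-1, -2)))) = Add(4, Mul(-1, Add(Mul(-2, 4), 2))) = Add(4, Mul(-1, Add(-8, 2))) = Add(4, Mul(-1, -6)) = Add(4, 6) = 10)
Mul(Mul(4, -39), Mul(Add(9, Mul(-3, Add(6, -5))), Pow(Add(R, 24), -1))) = Mul(Mul(4, -39), Mul(Add(9, Mul(-3, Add(6, -5))), Pow(Add(10, 24), -1))) = Mul(-156, Mul(Add(9, Mul(-3, 1)), Pow(34, -1))) = Mul(-156, Mul(Add(9, -3), Rational(1, 34))) = Mul(-156, Mul(6, Rational(1, 34))) = Mul(-156, Rational(3, 17)) = Rational(-468, 17)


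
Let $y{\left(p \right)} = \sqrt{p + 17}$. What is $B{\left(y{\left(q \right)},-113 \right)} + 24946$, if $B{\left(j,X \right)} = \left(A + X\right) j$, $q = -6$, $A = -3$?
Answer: $24946 - 116 \sqrt{11} \approx 24561.0$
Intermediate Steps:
$y{\left(p \right)} = \sqrt{17 + p}$
$B{\left(j,X \right)} = j \left(-3 + X\right)$ ($B{\left(j,X \right)} = \left(-3 + X\right) j = j \left(-3 + X\right)$)
$B{\left(y{\left(q \right)},-113 \right)} + 24946 = \sqrt{17 - 6} \left(-3 - 113\right) + 24946 = \sqrt{11} \left(-116\right) + 24946 = - 116 \sqrt{11} + 24946 = 24946 - 116 \sqrt{11}$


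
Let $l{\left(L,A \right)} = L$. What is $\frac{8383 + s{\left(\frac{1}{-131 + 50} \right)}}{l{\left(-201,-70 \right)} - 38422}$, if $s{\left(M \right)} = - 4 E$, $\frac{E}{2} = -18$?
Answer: $- \frac{8527}{38623} \approx -0.22078$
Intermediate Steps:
$E = -36$ ($E = 2 \left(-18\right) = -36$)
$s{\left(M \right)} = 144$ ($s{\left(M \right)} = \left(-4\right) \left(-36\right) = 144$)
$\frac{8383 + s{\left(\frac{1}{-131 + 50} \right)}}{l{\left(-201,-70 \right)} - 38422} = \frac{8383 + 144}{-201 - 38422} = \frac{8527}{-38623} = 8527 \left(- \frac{1}{38623}\right) = - \frac{8527}{38623}$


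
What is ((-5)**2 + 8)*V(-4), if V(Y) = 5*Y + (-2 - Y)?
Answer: -594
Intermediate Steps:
V(Y) = -2 + 4*Y
((-5)**2 + 8)*V(-4) = ((-5)**2 + 8)*(-2 + 4*(-4)) = (25 + 8)*(-2 - 16) = 33*(-18) = -594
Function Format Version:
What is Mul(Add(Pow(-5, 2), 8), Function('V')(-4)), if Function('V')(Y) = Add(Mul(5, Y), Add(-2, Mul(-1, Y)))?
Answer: -594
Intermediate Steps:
Function('V')(Y) = Add(-2, Mul(4, Y))
Mul(Add(Pow(-5, 2), 8), Function('V')(-4)) = Mul(Add(Pow(-5, 2), 8), Add(-2, Mul(4, -4))) = Mul(Add(25, 8), Add(-2, -16)) = Mul(33, -18) = -594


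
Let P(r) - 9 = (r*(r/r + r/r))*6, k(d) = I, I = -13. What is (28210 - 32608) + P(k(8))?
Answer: -4545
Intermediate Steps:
k(d) = -13
P(r) = 9 + 12*r (P(r) = 9 + (r*(r/r + r/r))*6 = 9 + (r*(1 + 1))*6 = 9 + (r*2)*6 = 9 + (2*r)*6 = 9 + 12*r)
(28210 - 32608) + P(k(8)) = (28210 - 32608) + (9 + 12*(-13)) = -4398 + (9 - 156) = -4398 - 147 = -4545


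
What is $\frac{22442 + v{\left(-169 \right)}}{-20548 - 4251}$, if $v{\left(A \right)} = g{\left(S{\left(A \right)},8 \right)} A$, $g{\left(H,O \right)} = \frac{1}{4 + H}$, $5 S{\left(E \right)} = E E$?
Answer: $- \frac{641413957}{708780219} \approx -0.90495$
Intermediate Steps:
$S{\left(E \right)} = \frac{E^{2}}{5}$ ($S{\left(E \right)} = \frac{E E}{5} = \frac{E^{2}}{5}$)
$v{\left(A \right)} = \frac{A}{4 + \frac{A^{2}}{5}}$
$\frac{22442 + v{\left(-169 \right)}}{-20548 - 4251} = \frac{22442 + 5 \left(-169\right) \frac{1}{20 + \left(-169\right)^{2}}}{-20548 - 4251} = \frac{22442 + 5 \left(-169\right) \frac{1}{20 + 28561}}{-24799} = \left(22442 + 5 \left(-169\right) \frac{1}{28581}\right) \left(- \frac{1}{24799}\right) = \left(22442 - \frac{845}{28581}\right) \left(- \frac{1}{24799}\right) = \frac{641413957}{28581} \left(- \frac{1}{24799}\right) = - \frac{641413957}{708780219}$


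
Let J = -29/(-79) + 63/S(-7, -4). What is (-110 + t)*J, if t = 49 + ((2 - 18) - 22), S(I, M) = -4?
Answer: 481239/316 ≈ 1522.9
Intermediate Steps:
t = 11 (t = 49 + (-16 - 22) = 49 - 38 = 11)
J = -4861/316 (J = -29/(-79) + 63/(-4) = -29*(-1/79) + 63*(-1/4) = 29/79 - 63/4 = -4861/316 ≈ -15.383)
(-110 + t)*J = (-110 + 11)*(-4861/316) = -99*(-4861/316) = 481239/316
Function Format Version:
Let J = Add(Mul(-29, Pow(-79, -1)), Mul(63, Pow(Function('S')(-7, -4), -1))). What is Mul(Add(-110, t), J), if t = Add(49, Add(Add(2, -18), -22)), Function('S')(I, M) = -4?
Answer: Rational(481239, 316) ≈ 1522.9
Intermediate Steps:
t = 11 (t = Add(49, Add(-16, -22)) = Add(49, -38) = 11)
J = Rational(-4861, 316) (J = Add(Mul(-29, Pow(-79, -1)), Mul(63, Pow(-4, -1))) = Add(Mul(-29, Rational(-1, 79)), Mul(63, Rational(-1, 4))) = Add(Rational(29, 79), Rational(-63, 4)) = Rational(-4861, 316) ≈ -15.383)
Mul(Add(-110, t), J) = Mul(Add(-110, 11), Rational(-4861, 316)) = Mul(-99, Rational(-4861, 316)) = Rational(481239, 316)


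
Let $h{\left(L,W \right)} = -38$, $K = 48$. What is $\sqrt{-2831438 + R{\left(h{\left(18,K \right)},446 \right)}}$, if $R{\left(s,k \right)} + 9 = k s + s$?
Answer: $i \sqrt{2848433} \approx 1687.7 i$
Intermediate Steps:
$R{\left(s,k \right)} = -9 + s + k s$ ($R{\left(s,k \right)} = -9 + \left(k s + s\right) = -9 + \left(s + k s\right) = -9 + s + k s$)
$\sqrt{-2831438 + R{\left(h{\left(18,K \right)},446 \right)}} = \sqrt{-2831438 - 16995} = \sqrt{-2848433} = i \sqrt{2848433}$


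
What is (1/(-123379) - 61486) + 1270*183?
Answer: 21088432195/123379 ≈ 1.7092e+5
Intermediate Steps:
(1/(-123379) - 61486) + 1270*183 = (-1/123379 - 61486) + 232410 = -7586081195/123379 + 232410 = 21088432195/123379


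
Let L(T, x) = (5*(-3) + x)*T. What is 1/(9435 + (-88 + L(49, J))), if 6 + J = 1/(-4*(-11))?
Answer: 44/366041 ≈ 0.00012021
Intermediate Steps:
J = -263/44 (J = -6 + 1/(-4*(-11)) = -6 + 1/44 = -263/44 ≈ -5.9773)
L(T, x) = T*(-15 + x) (L(T, x) = (-15 + x)*T = T*(-15 + x))
1/(9435 + (-88 + L(49, J))) = 1/(9435 + (-88 + 49*(-15 - 263/44))) = 1/(9435 + (-88 + 49*(-923/44))) = 1/(9435 + (-88 - 45227/44)) = 1/(9435 - 49099/44) = 1/(366041/44) = 44/366041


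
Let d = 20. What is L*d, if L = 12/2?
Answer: 120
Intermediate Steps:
L = 6 (L = 12*(1/2) = 6)
L*d = 6*20 = 120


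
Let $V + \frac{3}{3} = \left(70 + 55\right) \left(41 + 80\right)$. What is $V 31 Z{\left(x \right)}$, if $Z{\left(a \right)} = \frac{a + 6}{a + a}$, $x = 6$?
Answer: $468844$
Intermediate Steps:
$Z{\left(a \right)} = \frac{6 + a}{2 a}$
$V = 15124$ ($V = -1 + \left(70 + 55\right) \left(41 + 80\right) = -1 + 125 \cdot 121 = -1 + 15125 = 15124$)
$V 31 Z{\left(x \right)} = 15124 \cdot 31 \frac{6 + 6}{2 \cdot 6} = 468844 \cdot \frac{1}{2} \cdot \frac{1}{6} \cdot 12 = 468844 \cdot 1 = 468844$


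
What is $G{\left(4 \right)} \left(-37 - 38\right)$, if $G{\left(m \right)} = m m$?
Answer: $-1200$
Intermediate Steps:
$G{\left(m \right)} = m^{2}$
$G{\left(4 \right)} \left(-37 - 38\right) = 4^{2} \left(-37 - 38\right) = 16 \left(-75\right) = -1200$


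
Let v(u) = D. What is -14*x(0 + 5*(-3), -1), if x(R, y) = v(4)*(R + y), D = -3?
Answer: -672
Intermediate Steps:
v(u) = -3
x(R, y) = -3*R - 3*y (x(R, y) = -3*(R + y) = -3*R - 3*y)
-14*x(0 + 5*(-3), -1) = -14*(-3*(0 + 5*(-3)) - 3*(-1)) = -14*(-3*(0 - 15) + 3) = -14*(-3*(-15) + 3) = -14*(45 + 3) = -14*48 = -672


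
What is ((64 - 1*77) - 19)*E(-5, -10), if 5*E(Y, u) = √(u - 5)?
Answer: -32*I*√15/5 ≈ -24.787*I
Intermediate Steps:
E(Y, u) = √(-5 + u)/5 (E(Y, u) = √(u - 5)/5 = √(-5 + u)/5)
((64 - 1*77) - 19)*E(-5, -10) = ((64 - 1*77) - 19)*(√(-5 - 10)/5) = ((64 - 77) - 19)*(√(-15)/5) = (-13 - 19)*((I*√15)/5) = -32*I*√15/5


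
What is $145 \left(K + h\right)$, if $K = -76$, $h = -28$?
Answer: $-15080$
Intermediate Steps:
$145 \left(K + h\right) = 145 \left(-76 - 28\right) = 145 \left(-104\right) = -15080$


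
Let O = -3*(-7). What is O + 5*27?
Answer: 156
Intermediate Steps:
O = 21
O + 5*27 = 21 + 5*27 = 21 + 135 = 156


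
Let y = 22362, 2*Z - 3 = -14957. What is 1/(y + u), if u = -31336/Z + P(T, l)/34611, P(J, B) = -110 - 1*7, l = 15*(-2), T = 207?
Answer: 86262149/1929355407767 ≈ 4.4710e-5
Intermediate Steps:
Z = -7477 (Z = 3/2 + (½)*(-14957) = 3/2 - 14957/2 = -7477)
l = -30
P(J, B) = -117 (P(J, B) = -110 - 7 = -117)
u = 361231829/86262149 (u = -31336/(-7477) - 117/34611 = -31336*(-1/7477) - 117*1/34611 = 31336/7477 - 39/11537 = 361231829/86262149 ≈ 4.1876)
1/(y + u) = 1/(22362 + 361231829/86262149) = 1/(1929355407767/86262149) = 86262149/1929355407767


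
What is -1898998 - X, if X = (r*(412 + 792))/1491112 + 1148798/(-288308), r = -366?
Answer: -7289075765994885/3838388558 ≈ -1.8990e+6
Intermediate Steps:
X = -16428869999/3838388558 (X = -366*(412 + 792)/1491112 + 1148798/(-288308) = -366*1204*(1/1491112) + 1148798*(-1/288308) = -440664*1/1491112 - 574399/144154 = -7869/26627 - 574399/144154 = -16428869999/3838388558 ≈ -4.2802)
-1898998 - X = -1898998 - 1*(-16428869999/3838388558) = -1898998 + 16428869999/3838388558 = -7289075765994885/3838388558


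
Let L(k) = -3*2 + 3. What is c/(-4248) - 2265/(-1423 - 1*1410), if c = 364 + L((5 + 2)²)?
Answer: 8599007/12034584 ≈ 0.71452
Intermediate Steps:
L(k) = -3 (L(k) = -6 + 3 = -3)
c = 361 (c = 364 - 3 = 361)
c/(-4248) - 2265/(-1423 - 1*1410) = 361/(-4248) - 2265/(-1423 - 1*1410) = 361*(-1/4248) - 2265/(-1423 - 1410) = -361/4248 - 2265/(-2833) = -361/4248 - 2265*(-1/2833) = -361/4248 + 2265/2833 = 8599007/12034584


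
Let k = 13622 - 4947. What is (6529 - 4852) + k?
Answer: 10352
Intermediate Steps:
k = 8675
(6529 - 4852) + k = (6529 - 4852) + 8675 = 1677 + 8675 = 10352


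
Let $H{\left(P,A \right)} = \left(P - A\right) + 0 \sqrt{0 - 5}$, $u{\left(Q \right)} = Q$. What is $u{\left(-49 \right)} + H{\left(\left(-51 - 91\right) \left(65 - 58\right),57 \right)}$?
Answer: $-1100$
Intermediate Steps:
$H{\left(P,A \right)} = P - A$ ($H{\left(P,A \right)} = \left(P - A\right) + 0 \sqrt{-5} = \left(P - A\right) + 0 i \sqrt{5} = \left(P - A\right) + 0 = P - A$)
$u{\left(-49 \right)} + H{\left(\left(-51 - 91\right) \left(65 - 58\right),57 \right)} = -49 + \left(\left(-51 - 91\right) \left(65 - 58\right) - 57\right) = -49 - 1051 = -1100$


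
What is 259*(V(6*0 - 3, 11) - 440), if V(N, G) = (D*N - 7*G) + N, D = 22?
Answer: -151774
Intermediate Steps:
V(N, G) = -7*G + 23*N (V(N, G) = (22*N - 7*G) + N = (-7*G + 22*N) + N = -7*G + 23*N)
259*(V(6*0 - 3, 11) - 440) = 259*((-7*11 + 23*(6*0 - 3)) - 440) = 259*((-77 + 23*(0 - 3)) - 440) = 259*((-77 + 23*(-3)) - 440) = 259*((-77 - 69) - 440) = 259*(-146 - 440) = 259*(-586) = -151774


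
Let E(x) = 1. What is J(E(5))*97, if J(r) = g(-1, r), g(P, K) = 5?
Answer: 485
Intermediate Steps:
J(r) = 5
J(E(5))*97 = 5*97 = 485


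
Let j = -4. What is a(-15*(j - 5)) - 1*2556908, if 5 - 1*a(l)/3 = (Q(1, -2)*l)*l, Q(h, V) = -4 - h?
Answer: -2283518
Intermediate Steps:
a(l) = 15 + 15*l**2 (a(l) = 15 - 3*(-4 - 1*1)*l*l = 15 - 3*(-4 - 1)*l*l = 15 - 3*(-5*l)*l = 15 - (-15)*l**2 = 15 + 15*l**2)
a(-15*(j - 5)) - 1*2556908 = (15 + 15*(-15*(-4 - 5))**2) - 1*2556908 = (15 + 15*(-15*(-9))**2) - 2556908 = (15 + 15*135**2) - 2556908 = (15 + 15*18225) - 2556908 = (15 + 273375) - 2556908 = 273390 - 2556908 = -2283518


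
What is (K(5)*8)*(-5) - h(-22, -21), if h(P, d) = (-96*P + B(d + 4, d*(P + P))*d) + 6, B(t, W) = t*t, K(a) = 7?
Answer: 3671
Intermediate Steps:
B(t, W) = t²
h(P, d) = 6 - 96*P + d*(4 + d)² (h(P, d) = (-96*P + (d + 4)²*d) + 6 = (-96*P + (4 + d)²*d) + 6 = (-96*P + d*(4 + d)²) + 6 = 6 - 96*P + d*(4 + d)²)
(K(5)*8)*(-5) - h(-22, -21) = (7*8)*(-5) - (6 - 96*(-22) - 21*(4 - 21)²) = 56*(-5) - (6 + 2112 - 21*(-17)²) = -280 - (6 + 2112 - 21*289) = -280 - (6 + 2112 - 6069) = -280 - 1*(-3951) = -280 + 3951 = 3671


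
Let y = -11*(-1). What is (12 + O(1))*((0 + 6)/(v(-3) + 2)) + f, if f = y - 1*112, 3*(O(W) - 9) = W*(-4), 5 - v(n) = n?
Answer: -446/5 ≈ -89.200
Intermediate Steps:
v(n) = 5 - n
y = 11
O(W) = 9 - 4*W/3 (O(W) = 9 + (W*(-4))/3 = 9 + (-4*W)/3 = 9 - 4*W/3)
f = -101 (f = 11 - 1*112 = 11 - 112 = -101)
(12 + O(1))*((0 + 6)/(v(-3) + 2)) + f = (12 + (9 - 4/3*1))*((0 + 6)/((5 - 1*(-3)) + 2)) - 101 = (12 + (9 - 4/3))*(6/((5 + 3) + 2)) - 101 = (12 + 23/3)*(6/(8 + 2)) - 101 = 59*(6/10)/3 - 101 = 59*(6*(⅒))/3 - 101 = (59/3)*(⅗) - 101 = 59/5 - 101 = -446/5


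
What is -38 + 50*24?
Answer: 1162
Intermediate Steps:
-38 + 50*24 = -38 + 1200 = 1162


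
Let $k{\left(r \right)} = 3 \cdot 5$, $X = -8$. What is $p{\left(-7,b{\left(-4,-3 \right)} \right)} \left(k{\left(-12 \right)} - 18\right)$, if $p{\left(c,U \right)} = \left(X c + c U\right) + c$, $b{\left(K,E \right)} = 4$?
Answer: $-63$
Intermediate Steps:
$k{\left(r \right)} = 15$
$p{\left(c,U \right)} = - 7 c + U c$ ($p{\left(c,U \right)} = \left(- 8 c + c U\right) + c = \left(- 8 c + U c\right) + c = - 7 c + U c$)
$p{\left(-7,b{\left(-4,-3 \right)} \right)} \left(k{\left(-12 \right)} - 18\right) = - 7 \left(-7 + 4\right) \left(15 - 18\right) = \left(-7\right) \left(-3\right) \left(-3\right) = 21 \left(-3\right) = -63$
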